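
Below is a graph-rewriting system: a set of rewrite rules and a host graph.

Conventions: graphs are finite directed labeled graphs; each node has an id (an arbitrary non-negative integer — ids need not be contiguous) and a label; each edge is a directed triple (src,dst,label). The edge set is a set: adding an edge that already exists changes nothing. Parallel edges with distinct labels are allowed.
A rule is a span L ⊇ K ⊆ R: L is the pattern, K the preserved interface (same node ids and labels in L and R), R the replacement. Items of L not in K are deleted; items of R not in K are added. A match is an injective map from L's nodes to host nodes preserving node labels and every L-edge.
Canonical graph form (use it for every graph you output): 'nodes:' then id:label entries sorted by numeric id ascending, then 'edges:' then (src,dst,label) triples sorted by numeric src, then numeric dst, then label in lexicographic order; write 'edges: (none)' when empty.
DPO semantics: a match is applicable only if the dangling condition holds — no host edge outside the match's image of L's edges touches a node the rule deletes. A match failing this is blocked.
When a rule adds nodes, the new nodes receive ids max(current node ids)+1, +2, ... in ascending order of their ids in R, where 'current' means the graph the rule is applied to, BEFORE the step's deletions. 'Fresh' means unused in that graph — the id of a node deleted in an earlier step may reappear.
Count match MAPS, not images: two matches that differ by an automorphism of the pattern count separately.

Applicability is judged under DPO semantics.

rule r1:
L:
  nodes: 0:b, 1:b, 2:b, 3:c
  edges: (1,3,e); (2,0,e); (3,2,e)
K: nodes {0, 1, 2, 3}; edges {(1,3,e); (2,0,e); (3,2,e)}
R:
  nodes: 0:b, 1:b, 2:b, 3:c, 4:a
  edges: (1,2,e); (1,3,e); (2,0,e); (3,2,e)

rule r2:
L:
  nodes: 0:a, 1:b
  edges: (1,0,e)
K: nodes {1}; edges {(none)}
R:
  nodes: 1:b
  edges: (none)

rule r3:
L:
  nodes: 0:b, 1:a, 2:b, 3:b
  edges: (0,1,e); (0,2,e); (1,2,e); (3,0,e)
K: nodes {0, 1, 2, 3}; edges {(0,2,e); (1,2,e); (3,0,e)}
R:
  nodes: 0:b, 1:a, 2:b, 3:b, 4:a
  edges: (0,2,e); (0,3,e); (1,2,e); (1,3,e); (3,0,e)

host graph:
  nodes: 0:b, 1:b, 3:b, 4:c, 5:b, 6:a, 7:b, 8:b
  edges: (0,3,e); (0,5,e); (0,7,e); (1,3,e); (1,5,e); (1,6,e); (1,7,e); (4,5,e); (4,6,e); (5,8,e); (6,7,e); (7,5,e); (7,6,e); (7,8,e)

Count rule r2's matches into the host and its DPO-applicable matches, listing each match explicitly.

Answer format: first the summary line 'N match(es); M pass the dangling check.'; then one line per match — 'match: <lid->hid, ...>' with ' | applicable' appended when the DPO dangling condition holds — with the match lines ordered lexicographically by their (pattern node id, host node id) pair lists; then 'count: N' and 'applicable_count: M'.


2 match(es); 0 pass the dangling check.
match: 0->6, 1->1
match: 0->6, 1->7
count: 2
applicable_count: 0


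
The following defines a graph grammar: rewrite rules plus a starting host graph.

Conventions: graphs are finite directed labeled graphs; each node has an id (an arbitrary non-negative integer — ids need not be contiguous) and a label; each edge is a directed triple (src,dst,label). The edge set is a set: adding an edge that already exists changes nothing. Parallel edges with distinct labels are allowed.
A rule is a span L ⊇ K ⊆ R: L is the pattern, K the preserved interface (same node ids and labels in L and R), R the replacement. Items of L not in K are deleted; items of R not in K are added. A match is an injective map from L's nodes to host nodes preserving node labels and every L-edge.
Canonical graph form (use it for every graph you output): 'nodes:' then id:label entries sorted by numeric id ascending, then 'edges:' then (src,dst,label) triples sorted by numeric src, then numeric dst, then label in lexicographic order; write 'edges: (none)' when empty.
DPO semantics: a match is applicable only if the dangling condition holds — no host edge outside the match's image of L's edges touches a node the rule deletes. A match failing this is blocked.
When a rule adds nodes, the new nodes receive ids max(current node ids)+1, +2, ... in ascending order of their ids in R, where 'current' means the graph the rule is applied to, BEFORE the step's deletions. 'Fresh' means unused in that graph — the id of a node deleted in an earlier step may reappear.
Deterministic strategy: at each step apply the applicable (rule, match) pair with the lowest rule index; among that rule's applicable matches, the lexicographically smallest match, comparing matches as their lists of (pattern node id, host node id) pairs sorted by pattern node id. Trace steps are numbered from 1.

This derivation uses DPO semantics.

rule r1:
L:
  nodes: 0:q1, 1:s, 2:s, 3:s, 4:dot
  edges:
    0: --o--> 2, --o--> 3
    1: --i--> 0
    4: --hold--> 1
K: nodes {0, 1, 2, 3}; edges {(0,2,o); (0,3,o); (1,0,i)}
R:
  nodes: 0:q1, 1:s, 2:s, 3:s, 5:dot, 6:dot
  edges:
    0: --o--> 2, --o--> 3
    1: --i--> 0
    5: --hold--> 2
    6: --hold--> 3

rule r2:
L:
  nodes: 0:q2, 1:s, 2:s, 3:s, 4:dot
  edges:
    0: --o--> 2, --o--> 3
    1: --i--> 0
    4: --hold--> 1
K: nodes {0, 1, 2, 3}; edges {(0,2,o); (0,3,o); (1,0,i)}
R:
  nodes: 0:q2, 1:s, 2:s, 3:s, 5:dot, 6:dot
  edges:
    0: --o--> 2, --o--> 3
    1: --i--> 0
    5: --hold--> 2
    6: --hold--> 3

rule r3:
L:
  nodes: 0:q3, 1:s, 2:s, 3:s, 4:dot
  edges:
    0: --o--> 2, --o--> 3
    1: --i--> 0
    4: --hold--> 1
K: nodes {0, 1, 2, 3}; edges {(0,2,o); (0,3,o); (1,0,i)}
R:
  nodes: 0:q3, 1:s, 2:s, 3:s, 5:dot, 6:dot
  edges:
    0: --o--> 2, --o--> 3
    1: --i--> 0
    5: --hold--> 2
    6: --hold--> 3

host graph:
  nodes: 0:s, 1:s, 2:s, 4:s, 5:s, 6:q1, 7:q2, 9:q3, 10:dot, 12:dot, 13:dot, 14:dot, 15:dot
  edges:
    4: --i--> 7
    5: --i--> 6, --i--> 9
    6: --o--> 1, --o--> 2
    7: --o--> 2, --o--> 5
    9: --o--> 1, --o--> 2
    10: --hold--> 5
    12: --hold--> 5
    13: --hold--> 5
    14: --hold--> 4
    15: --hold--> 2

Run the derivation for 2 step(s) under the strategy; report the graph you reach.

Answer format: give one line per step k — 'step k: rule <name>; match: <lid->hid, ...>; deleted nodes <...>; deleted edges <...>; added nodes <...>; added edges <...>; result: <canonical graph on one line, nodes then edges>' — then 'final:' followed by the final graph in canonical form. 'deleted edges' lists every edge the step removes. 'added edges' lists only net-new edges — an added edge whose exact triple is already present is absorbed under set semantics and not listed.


step 1: rule r1; match: 0->6, 1->5, 2->1, 3->2, 4->10; deleted nodes 10; deleted edges (10,5,hold); added nodes 16, 17; added edges (16,1,hold); (17,2,hold); result: nodes: 0:s, 1:s, 2:s, 4:s, 5:s, 6:q1, 7:q2, 9:q3, 12:dot, 13:dot, 14:dot, 15:dot, 16:dot, 17:dot edges: (4,7,i); (5,6,i); (5,9,i); (6,1,o); (6,2,o); (7,2,o); (7,5,o); (9,1,o); (9,2,o); (12,5,hold); (13,5,hold); (14,4,hold); (15,2,hold); (16,1,hold); (17,2,hold)
step 2: rule r1; match: 0->6, 1->5, 2->1, 3->2, 4->12; deleted nodes 12; deleted edges (12,5,hold); added nodes 18, 19; added edges (18,1,hold); (19,2,hold); result: nodes: 0:s, 1:s, 2:s, 4:s, 5:s, 6:q1, 7:q2, 9:q3, 13:dot, 14:dot, 15:dot, 16:dot, 17:dot, 18:dot, 19:dot edges: (4,7,i); (5,6,i); (5,9,i); (6,1,o); (6,2,o); (7,2,o); (7,5,o); (9,1,o); (9,2,o); (13,5,hold); (14,4,hold); (15,2,hold); (16,1,hold); (17,2,hold); (18,1,hold); (19,2,hold)
final:
nodes: 0:s, 1:s, 2:s, 4:s, 5:s, 6:q1, 7:q2, 9:q3, 13:dot, 14:dot, 15:dot, 16:dot, 17:dot, 18:dot, 19:dot
edges: (4,7,i); (5,6,i); (5,9,i); (6,1,o); (6,2,o); (7,2,o); (7,5,o); (9,1,o); (9,2,o); (13,5,hold); (14,4,hold); (15,2,hold); (16,1,hold); (17,2,hold); (18,1,hold); (19,2,hold)


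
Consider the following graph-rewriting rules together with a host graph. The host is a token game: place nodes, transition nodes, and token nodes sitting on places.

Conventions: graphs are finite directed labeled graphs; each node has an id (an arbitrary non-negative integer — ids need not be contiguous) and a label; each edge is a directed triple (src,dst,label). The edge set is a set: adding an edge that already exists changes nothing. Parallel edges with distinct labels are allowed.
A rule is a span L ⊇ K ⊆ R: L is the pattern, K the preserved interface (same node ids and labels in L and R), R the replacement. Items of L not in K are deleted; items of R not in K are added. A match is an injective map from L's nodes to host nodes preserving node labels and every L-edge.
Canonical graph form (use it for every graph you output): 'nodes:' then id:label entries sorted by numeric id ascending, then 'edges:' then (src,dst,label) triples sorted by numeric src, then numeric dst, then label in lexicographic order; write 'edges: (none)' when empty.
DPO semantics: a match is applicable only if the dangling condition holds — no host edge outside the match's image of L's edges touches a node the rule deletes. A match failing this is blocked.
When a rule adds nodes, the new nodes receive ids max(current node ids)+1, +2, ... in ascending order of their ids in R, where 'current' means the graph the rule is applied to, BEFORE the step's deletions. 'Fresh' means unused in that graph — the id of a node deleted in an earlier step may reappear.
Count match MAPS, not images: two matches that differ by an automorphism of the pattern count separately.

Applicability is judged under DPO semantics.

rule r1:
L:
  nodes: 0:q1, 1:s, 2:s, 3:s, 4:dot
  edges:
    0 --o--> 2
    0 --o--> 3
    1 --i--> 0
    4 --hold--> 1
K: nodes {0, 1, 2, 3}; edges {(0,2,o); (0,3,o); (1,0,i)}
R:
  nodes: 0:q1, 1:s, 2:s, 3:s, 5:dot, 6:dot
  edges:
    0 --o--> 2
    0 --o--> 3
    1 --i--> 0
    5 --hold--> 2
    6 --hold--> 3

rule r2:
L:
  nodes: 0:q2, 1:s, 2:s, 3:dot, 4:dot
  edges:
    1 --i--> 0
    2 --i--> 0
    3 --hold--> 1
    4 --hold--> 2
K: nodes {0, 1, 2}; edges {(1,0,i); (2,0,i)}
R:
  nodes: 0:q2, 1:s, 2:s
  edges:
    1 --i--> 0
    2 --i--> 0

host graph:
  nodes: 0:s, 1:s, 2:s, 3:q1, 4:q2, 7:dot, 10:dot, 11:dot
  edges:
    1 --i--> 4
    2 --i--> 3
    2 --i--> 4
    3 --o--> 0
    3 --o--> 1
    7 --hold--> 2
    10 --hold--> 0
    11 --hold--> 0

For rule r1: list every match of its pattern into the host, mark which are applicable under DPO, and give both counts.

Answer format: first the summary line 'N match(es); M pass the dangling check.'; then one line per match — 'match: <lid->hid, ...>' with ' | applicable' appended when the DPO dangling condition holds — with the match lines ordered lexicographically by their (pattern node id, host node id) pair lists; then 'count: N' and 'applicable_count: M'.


2 match(es); 2 pass the dangling check.
match: 0->3, 1->2, 2->0, 3->1, 4->7 | applicable
match: 0->3, 1->2, 2->1, 3->0, 4->7 | applicable
count: 2
applicable_count: 2


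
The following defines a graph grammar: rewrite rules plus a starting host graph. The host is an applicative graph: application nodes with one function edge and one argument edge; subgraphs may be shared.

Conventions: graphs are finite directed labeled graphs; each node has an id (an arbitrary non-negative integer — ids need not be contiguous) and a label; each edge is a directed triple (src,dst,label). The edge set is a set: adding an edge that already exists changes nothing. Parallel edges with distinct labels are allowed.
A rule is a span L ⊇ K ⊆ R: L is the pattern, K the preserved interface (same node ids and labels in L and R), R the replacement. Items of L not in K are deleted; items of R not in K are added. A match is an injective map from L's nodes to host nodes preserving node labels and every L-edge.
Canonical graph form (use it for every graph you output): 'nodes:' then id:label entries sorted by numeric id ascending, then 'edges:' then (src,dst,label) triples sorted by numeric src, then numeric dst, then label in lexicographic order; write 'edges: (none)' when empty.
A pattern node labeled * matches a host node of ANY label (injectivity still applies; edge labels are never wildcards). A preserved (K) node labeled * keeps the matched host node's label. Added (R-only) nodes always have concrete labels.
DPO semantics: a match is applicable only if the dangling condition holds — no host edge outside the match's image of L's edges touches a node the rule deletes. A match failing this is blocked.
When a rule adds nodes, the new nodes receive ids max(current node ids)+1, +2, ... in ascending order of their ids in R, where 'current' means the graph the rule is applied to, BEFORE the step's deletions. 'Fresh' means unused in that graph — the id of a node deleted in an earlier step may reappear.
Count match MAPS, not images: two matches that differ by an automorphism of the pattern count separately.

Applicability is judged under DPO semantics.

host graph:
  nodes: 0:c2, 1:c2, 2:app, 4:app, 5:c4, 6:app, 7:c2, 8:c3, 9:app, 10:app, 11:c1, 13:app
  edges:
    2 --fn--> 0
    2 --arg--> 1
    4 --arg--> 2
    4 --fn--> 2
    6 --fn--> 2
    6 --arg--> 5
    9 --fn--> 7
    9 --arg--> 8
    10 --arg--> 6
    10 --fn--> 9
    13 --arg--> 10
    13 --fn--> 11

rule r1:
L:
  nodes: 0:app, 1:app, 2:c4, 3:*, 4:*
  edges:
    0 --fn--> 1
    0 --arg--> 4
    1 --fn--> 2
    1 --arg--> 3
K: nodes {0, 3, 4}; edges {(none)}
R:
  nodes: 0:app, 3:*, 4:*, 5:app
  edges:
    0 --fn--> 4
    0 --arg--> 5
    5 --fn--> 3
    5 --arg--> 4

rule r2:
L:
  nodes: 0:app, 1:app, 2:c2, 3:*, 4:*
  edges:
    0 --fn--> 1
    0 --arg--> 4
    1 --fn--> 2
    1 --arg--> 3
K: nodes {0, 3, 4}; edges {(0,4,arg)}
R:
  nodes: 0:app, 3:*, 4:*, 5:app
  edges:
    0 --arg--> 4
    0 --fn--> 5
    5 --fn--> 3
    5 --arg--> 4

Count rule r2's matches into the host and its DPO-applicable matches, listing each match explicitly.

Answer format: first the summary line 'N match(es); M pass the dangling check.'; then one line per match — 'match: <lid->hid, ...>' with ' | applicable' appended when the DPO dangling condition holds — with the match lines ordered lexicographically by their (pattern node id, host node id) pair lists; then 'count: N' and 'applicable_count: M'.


2 match(es); 1 pass the dangling check.
match: 0->6, 1->2, 2->0, 3->1, 4->5
match: 0->10, 1->9, 2->7, 3->8, 4->6 | applicable
count: 2
applicable_count: 1


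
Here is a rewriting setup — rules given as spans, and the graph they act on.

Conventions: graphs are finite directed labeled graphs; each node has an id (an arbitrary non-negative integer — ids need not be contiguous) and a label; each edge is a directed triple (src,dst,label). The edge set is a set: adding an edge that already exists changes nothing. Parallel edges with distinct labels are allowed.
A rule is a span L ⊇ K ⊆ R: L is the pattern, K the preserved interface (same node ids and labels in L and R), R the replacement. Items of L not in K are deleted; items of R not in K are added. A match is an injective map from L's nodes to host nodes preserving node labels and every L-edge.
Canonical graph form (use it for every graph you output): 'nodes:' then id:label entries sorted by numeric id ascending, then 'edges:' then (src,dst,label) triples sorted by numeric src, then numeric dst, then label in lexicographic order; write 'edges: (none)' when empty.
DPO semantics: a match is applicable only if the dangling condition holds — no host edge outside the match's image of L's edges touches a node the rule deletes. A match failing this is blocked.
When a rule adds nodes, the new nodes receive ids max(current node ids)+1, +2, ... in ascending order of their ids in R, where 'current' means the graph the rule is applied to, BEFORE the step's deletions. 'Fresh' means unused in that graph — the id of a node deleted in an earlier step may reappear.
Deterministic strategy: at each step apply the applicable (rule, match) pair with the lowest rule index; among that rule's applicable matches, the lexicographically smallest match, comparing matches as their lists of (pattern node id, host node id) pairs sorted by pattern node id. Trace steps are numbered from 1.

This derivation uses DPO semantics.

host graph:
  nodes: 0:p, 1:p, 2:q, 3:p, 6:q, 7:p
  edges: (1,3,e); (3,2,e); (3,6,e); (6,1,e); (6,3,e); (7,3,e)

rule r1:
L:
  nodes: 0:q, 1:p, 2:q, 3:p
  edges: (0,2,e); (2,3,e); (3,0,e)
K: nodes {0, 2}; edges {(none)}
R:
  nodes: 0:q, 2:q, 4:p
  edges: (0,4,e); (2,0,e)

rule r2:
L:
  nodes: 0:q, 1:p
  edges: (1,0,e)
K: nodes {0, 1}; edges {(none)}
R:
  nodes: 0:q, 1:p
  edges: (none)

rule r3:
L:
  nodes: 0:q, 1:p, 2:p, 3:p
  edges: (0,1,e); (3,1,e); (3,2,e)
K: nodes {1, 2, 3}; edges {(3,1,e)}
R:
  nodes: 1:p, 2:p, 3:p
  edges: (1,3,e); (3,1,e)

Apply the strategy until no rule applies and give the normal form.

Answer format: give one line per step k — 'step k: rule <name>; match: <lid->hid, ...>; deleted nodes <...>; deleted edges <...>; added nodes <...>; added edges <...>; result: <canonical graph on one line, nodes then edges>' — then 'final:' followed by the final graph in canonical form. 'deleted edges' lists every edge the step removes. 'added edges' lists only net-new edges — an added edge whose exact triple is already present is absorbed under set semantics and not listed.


step 1: rule r2; match: 0->2, 1->3; deleted nodes (none); deleted edges (3,2,e); added nodes (none); added edges (none); result: nodes: 0:p, 1:p, 2:q, 3:p, 6:q, 7:p edges: (1,3,e); (3,6,e); (6,1,e); (6,3,e); (7,3,e)
step 2: rule r2; match: 0->6, 1->3; deleted nodes (none); deleted edges (3,6,e); added nodes (none); added edges (none); result: nodes: 0:p, 1:p, 2:q, 3:p, 6:q, 7:p edges: (1,3,e); (6,1,e); (6,3,e); (7,3,e)
final:
nodes: 0:p, 1:p, 2:q, 3:p, 6:q, 7:p
edges: (1,3,e); (6,1,e); (6,3,e); (7,3,e)


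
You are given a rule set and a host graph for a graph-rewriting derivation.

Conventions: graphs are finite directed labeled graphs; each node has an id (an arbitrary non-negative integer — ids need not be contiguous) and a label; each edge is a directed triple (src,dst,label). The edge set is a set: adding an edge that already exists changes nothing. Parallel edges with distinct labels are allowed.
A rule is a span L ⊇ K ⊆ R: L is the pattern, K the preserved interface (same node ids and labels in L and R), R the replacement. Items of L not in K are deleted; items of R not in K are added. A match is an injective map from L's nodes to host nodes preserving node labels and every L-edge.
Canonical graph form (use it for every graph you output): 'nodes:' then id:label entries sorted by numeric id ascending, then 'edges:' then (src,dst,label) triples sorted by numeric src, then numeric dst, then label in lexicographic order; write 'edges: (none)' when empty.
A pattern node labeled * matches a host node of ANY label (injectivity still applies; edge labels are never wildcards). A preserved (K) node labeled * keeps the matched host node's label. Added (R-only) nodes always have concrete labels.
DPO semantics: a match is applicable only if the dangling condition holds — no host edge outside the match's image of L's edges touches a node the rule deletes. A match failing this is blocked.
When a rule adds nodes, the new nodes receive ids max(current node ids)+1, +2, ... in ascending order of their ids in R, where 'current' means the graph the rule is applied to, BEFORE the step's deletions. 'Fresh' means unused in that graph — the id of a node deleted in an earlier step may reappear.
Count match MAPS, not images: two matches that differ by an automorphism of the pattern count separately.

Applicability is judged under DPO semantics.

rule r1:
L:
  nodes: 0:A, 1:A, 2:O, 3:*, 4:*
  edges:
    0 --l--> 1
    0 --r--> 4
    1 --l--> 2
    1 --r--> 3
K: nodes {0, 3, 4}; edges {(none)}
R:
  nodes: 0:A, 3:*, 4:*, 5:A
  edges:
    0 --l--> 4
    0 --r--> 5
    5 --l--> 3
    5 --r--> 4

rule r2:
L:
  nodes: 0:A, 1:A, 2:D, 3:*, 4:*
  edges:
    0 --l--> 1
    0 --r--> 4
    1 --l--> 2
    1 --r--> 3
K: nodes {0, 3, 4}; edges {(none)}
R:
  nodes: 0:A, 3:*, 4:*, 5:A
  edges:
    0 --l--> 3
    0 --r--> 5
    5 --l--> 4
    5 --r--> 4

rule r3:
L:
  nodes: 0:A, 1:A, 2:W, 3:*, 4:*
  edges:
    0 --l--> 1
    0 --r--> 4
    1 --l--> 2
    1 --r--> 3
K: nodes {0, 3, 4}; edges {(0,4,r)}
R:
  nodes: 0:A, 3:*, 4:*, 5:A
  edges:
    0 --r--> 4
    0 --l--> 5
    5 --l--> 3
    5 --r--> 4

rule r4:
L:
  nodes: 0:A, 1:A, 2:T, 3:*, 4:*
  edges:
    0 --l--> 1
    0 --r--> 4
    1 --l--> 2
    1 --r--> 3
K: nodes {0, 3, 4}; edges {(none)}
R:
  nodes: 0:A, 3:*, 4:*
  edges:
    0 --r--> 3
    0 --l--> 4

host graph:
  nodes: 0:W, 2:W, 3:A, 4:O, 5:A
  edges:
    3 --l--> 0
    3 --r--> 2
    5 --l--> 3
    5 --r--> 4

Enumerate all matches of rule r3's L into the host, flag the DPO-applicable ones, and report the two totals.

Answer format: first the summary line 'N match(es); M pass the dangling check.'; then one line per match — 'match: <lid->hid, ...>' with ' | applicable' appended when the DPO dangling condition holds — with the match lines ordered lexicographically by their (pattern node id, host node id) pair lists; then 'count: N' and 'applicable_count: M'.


1 match(es); 1 pass the dangling check.
match: 0->5, 1->3, 2->0, 3->2, 4->4 | applicable
count: 1
applicable_count: 1


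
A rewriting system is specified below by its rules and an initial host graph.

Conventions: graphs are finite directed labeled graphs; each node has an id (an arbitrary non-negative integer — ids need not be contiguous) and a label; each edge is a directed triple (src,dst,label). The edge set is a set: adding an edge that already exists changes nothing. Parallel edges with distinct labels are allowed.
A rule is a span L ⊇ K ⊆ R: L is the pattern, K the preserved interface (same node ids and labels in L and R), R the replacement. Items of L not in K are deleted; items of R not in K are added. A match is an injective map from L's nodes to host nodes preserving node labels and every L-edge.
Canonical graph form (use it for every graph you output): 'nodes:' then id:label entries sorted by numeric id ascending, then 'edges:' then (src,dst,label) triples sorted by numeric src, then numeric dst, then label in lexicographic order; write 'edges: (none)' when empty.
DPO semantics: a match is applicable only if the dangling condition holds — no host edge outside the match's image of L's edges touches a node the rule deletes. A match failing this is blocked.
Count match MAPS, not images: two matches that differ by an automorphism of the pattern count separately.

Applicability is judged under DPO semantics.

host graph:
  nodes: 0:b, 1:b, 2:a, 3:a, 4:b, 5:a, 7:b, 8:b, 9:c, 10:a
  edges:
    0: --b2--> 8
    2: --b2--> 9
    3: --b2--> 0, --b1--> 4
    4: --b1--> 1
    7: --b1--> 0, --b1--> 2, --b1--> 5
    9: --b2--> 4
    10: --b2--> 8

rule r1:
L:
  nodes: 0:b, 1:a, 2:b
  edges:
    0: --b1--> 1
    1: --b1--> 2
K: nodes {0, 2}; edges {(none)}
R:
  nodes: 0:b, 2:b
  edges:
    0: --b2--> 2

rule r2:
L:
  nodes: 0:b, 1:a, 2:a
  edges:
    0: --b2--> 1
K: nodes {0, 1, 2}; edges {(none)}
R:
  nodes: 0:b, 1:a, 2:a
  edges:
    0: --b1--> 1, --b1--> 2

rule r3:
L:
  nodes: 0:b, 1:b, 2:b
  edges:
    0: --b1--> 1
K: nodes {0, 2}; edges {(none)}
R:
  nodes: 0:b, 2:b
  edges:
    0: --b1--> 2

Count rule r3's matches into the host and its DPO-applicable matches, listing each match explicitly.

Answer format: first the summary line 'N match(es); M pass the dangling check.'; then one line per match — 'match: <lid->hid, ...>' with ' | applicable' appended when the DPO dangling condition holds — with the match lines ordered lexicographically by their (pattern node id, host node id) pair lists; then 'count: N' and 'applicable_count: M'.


6 match(es); 3 pass the dangling check.
match: 0->4, 1->1, 2->0 | applicable
match: 0->4, 1->1, 2->7 | applicable
match: 0->4, 1->1, 2->8 | applicable
match: 0->7, 1->0, 2->1
match: 0->7, 1->0, 2->4
match: 0->7, 1->0, 2->8
count: 6
applicable_count: 3


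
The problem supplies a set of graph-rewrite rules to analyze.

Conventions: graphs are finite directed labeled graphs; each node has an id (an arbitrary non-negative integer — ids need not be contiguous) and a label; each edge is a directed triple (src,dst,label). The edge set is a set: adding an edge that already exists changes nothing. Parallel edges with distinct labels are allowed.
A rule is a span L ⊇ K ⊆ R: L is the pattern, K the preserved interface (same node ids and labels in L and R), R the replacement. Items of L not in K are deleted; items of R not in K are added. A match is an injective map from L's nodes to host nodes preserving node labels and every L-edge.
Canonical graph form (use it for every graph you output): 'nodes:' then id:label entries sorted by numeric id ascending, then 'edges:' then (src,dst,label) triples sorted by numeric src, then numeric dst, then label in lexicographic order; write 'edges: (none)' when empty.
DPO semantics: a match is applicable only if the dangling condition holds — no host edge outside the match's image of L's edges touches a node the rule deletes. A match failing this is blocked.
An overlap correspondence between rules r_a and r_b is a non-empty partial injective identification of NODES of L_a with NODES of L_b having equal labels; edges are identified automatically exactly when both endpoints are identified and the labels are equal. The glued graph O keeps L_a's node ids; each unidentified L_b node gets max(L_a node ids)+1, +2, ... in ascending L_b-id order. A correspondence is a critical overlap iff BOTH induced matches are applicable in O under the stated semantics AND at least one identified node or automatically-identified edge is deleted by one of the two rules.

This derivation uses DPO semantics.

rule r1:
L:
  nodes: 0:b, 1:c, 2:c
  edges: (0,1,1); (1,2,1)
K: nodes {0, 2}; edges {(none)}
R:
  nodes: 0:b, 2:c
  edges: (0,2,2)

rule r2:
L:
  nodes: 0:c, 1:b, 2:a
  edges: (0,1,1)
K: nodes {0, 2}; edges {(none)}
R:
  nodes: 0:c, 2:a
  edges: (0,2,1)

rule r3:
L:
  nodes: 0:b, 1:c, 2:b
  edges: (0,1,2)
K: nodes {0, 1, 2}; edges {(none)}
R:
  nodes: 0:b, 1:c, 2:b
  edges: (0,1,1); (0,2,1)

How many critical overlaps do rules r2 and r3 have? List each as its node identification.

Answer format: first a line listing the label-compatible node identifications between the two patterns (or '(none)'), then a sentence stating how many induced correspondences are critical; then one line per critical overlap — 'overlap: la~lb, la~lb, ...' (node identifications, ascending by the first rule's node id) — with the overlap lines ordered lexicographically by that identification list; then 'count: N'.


label-compatible node identifications between L(r2) and L(r3): 0~1, 1~0, 1~2
2 of the induced correspondences are critical overlaps of r2 and r3.
overlap: 0~1, 1~2
overlap: 1~2
count: 2


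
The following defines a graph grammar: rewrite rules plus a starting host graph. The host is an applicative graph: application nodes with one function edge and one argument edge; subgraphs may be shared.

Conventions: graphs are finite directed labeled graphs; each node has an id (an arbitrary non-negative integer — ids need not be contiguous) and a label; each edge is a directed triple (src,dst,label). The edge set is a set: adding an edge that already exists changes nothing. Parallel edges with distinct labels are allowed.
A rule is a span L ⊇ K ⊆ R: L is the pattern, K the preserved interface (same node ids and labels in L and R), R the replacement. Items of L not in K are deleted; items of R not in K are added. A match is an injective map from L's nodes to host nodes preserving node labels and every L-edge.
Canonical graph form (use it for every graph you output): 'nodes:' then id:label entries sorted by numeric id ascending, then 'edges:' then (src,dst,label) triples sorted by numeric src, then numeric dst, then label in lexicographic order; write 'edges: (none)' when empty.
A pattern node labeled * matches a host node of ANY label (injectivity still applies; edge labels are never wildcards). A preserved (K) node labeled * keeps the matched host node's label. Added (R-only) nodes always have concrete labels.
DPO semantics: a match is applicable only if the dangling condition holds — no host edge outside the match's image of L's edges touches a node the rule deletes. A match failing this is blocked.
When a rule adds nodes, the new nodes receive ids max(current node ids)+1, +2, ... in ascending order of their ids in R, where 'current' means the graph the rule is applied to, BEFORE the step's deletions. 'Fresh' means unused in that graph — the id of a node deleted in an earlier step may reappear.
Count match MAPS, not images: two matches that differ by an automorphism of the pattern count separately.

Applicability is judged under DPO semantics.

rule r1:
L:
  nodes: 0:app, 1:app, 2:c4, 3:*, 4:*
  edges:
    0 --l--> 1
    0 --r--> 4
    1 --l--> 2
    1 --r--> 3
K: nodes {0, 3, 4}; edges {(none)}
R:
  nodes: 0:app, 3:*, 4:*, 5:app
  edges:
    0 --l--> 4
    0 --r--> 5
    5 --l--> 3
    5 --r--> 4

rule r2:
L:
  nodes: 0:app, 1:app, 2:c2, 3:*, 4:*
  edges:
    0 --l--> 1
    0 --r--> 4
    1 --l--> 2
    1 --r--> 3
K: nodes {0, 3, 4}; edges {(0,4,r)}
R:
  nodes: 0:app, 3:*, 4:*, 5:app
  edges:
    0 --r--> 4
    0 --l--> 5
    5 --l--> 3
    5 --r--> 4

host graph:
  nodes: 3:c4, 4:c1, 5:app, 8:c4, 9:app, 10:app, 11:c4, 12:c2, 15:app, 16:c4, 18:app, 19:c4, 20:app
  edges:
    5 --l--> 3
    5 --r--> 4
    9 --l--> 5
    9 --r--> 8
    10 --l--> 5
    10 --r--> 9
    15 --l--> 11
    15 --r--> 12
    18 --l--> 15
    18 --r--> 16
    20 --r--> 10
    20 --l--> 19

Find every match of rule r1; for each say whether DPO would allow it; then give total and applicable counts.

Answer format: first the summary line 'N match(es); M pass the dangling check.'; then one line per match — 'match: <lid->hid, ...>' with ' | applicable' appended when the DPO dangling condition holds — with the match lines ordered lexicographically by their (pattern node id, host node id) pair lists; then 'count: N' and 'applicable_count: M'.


3 match(es); 1 pass the dangling check.
match: 0->9, 1->5, 2->3, 3->4, 4->8
match: 0->10, 1->5, 2->3, 3->4, 4->9
match: 0->18, 1->15, 2->11, 3->12, 4->16 | applicable
count: 3
applicable_count: 1


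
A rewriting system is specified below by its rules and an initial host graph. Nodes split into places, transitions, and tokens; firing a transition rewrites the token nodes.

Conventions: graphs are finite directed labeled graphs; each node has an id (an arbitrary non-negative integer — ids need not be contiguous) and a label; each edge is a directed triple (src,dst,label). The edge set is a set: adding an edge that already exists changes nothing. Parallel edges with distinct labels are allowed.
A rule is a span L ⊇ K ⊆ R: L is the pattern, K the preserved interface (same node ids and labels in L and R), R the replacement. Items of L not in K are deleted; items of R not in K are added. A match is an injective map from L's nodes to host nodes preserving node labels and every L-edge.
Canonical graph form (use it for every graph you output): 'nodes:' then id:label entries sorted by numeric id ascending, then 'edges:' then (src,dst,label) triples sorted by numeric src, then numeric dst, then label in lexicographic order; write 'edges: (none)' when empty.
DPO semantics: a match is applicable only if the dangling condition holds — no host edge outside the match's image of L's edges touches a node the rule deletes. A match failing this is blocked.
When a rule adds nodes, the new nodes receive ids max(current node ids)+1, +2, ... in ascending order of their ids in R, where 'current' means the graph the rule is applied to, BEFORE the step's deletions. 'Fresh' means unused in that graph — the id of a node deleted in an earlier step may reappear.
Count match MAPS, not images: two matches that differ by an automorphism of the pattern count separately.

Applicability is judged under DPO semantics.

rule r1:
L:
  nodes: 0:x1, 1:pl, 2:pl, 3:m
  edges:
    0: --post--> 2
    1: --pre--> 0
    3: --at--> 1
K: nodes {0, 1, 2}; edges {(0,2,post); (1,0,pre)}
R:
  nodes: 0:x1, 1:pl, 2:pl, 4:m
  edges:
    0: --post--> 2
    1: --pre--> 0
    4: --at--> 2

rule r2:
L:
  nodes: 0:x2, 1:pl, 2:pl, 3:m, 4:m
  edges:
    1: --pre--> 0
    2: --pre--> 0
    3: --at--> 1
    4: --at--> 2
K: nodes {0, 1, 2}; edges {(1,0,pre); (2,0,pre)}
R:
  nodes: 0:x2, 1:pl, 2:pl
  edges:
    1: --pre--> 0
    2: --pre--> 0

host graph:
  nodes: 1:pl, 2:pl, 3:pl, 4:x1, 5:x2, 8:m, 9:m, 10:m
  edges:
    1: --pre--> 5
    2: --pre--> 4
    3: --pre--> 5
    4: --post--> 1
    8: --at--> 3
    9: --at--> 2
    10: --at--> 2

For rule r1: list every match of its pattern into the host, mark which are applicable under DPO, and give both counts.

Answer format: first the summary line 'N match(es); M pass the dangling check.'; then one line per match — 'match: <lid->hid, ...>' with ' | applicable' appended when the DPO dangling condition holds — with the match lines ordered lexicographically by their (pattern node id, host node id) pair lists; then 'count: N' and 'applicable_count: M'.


2 match(es); 2 pass the dangling check.
match: 0->4, 1->2, 2->1, 3->9 | applicable
match: 0->4, 1->2, 2->1, 3->10 | applicable
count: 2
applicable_count: 2


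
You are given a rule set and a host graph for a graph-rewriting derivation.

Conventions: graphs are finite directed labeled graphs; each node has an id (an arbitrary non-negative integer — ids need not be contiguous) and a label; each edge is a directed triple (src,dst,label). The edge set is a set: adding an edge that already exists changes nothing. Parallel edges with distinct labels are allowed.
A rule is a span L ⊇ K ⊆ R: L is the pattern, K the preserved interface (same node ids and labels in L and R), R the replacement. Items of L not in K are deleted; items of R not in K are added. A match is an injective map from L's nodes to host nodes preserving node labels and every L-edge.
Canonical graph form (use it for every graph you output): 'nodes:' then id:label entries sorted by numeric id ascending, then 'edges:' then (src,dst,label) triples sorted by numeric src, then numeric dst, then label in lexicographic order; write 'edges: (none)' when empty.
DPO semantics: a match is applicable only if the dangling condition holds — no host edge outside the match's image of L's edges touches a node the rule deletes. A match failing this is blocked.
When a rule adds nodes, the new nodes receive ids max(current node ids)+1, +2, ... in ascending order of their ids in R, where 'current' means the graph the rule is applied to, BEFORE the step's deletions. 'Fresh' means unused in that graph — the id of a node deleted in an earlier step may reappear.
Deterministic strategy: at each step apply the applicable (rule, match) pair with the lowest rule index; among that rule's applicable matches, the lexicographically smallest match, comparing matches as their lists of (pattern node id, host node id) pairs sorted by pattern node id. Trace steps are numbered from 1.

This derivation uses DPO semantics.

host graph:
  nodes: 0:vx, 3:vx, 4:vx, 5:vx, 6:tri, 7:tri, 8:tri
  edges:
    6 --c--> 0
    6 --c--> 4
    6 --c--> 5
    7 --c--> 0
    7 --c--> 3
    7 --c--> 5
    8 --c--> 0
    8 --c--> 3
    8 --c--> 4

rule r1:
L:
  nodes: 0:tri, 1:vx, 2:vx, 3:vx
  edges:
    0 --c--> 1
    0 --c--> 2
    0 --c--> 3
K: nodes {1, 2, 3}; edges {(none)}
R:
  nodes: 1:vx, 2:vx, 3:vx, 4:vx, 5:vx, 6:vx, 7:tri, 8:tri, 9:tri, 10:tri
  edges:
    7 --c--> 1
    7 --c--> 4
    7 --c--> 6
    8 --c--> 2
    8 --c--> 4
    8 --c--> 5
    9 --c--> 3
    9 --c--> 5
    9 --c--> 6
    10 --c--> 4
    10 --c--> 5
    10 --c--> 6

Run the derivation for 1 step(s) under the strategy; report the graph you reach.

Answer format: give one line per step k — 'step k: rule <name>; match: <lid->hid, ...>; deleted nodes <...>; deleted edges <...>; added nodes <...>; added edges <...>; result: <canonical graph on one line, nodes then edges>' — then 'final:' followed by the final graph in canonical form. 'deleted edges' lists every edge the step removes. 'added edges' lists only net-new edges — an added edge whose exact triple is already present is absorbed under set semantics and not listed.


step 1: rule r1; match: 0->6, 1->0, 2->4, 3->5; deleted nodes 6; deleted edges (6,0,c); (6,4,c); (6,5,c); added nodes 9, 10, 11, 12, 13, 14, 15; added edges (12,0,c); (12,9,c); (12,11,c); (13,4,c); (13,9,c); (13,10,c); (14,5,c); (14,10,c); (14,11,c); (15,9,c); (15,10,c); (15,11,c); result: nodes: 0:vx, 3:vx, 4:vx, 5:vx, 7:tri, 8:tri, 9:vx, 10:vx, 11:vx, 12:tri, 13:tri, 14:tri, 15:tri edges: (7,0,c); (7,3,c); (7,5,c); (8,0,c); (8,3,c); (8,4,c); (12,0,c); (12,9,c); (12,11,c); (13,4,c); (13,9,c); (13,10,c); (14,5,c); (14,10,c); (14,11,c); (15,9,c); (15,10,c); (15,11,c)
final:
nodes: 0:vx, 3:vx, 4:vx, 5:vx, 7:tri, 8:tri, 9:vx, 10:vx, 11:vx, 12:tri, 13:tri, 14:tri, 15:tri
edges: (7,0,c); (7,3,c); (7,5,c); (8,0,c); (8,3,c); (8,4,c); (12,0,c); (12,9,c); (12,11,c); (13,4,c); (13,9,c); (13,10,c); (14,5,c); (14,10,c); (14,11,c); (15,9,c); (15,10,c); (15,11,c)


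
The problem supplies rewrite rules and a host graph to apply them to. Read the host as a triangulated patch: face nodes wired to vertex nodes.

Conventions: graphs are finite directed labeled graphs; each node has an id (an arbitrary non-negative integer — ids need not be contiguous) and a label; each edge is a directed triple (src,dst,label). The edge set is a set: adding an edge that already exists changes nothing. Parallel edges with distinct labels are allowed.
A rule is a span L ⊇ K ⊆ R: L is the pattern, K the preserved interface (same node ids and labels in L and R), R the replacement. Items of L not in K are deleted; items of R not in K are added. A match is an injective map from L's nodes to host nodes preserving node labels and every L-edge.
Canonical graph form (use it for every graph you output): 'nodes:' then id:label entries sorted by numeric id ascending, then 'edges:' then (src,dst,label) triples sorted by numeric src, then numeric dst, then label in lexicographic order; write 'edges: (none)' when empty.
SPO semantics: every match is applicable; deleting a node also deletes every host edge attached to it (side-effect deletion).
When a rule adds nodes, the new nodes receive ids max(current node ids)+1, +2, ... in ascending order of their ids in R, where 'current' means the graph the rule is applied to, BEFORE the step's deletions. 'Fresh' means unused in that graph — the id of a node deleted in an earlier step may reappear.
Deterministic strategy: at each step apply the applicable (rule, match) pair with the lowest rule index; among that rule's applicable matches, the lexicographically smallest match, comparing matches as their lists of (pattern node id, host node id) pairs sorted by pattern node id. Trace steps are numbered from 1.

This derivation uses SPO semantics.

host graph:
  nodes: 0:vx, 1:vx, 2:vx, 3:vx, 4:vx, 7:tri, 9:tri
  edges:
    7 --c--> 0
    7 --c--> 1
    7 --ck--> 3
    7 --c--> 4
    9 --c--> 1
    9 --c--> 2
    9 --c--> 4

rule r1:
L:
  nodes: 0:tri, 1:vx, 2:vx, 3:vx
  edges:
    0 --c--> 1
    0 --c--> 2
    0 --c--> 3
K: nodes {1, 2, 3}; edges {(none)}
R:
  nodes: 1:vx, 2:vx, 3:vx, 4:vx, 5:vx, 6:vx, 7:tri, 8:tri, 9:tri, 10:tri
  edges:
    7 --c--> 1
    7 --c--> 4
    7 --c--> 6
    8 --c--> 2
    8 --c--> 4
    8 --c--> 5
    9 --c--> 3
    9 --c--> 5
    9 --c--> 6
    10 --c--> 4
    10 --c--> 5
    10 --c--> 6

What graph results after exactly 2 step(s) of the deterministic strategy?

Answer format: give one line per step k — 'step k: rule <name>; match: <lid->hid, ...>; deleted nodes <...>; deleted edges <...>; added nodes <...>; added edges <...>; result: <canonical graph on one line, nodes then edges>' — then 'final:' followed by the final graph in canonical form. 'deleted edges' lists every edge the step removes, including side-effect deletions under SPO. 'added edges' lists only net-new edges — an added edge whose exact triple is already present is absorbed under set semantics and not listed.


step 1: rule r1; match: 0->7, 1->0, 2->1, 3->4; deleted nodes 7; deleted edges (7,0,c); (7,1,c); (7,3,ck); (7,4,c); added nodes 10, 11, 12, 13, 14, 15, 16; added edges (13,0,c); (13,10,c); (13,12,c); (14,1,c); (14,10,c); (14,11,c); (15,4,c); (15,11,c); (15,12,c); (16,10,c); (16,11,c); (16,12,c); result: nodes: 0:vx, 1:vx, 2:vx, 3:vx, 4:vx, 9:tri, 10:vx, 11:vx, 12:vx, 13:tri, 14:tri, 15:tri, 16:tri edges: (9,1,c); (9,2,c); (9,4,c); (13,0,c); (13,10,c); (13,12,c); (14,1,c); (14,10,c); (14,11,c); (15,4,c); (15,11,c); (15,12,c); (16,10,c); (16,11,c); (16,12,c)
step 2: rule r1; match: 0->9, 1->1, 2->2, 3->4; deleted nodes 9; deleted edges (9,1,c); (9,2,c); (9,4,c); added nodes 17, 18, 19, 20, 21, 22, 23; added edges (20,1,c); (20,17,c); (20,19,c); (21,2,c); (21,17,c); (21,18,c); (22,4,c); (22,18,c); (22,19,c); (23,17,c); (23,18,c); (23,19,c); result: nodes: 0:vx, 1:vx, 2:vx, 3:vx, 4:vx, 10:vx, 11:vx, 12:vx, 13:tri, 14:tri, 15:tri, 16:tri, 17:vx, 18:vx, 19:vx, 20:tri, 21:tri, 22:tri, 23:tri edges: (13,0,c); (13,10,c); (13,12,c); (14,1,c); (14,10,c); (14,11,c); (15,4,c); (15,11,c); (15,12,c); (16,10,c); (16,11,c); (16,12,c); (20,1,c); (20,17,c); (20,19,c); (21,2,c); (21,17,c); (21,18,c); (22,4,c); (22,18,c); (22,19,c); (23,17,c); (23,18,c); (23,19,c)
final:
nodes: 0:vx, 1:vx, 2:vx, 3:vx, 4:vx, 10:vx, 11:vx, 12:vx, 13:tri, 14:tri, 15:tri, 16:tri, 17:vx, 18:vx, 19:vx, 20:tri, 21:tri, 22:tri, 23:tri
edges: (13,0,c); (13,10,c); (13,12,c); (14,1,c); (14,10,c); (14,11,c); (15,4,c); (15,11,c); (15,12,c); (16,10,c); (16,11,c); (16,12,c); (20,1,c); (20,17,c); (20,19,c); (21,2,c); (21,17,c); (21,18,c); (22,4,c); (22,18,c); (22,19,c); (23,17,c); (23,18,c); (23,19,c)
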